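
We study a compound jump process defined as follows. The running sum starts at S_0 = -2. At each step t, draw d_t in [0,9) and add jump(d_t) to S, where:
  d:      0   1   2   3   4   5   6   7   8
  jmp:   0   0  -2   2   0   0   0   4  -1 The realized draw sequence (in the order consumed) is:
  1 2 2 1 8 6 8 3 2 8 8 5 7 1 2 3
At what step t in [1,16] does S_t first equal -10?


t=0: S=-2, d=1, jump=0, S_1=-2
t=1: S=-2, d=2, jump=-2, S_2=-4
t=2: S=-4, d=2, jump=-2, S_3=-6
t=3: S=-6, d=1, jump=0, S_4=-6
t=4: S=-6, d=8, jump=-1, S_5=-7
t=5: S=-7, d=6, jump=0, S_6=-7
t=6: S=-7, d=8, jump=-1, S_7=-8
t=7: S=-8, d=3, jump=2, S_8=-6
t=8: S=-6, d=2, jump=-2, S_9=-8
t=9: S=-8, d=8, jump=-1, S_10=-9
t=10: S=-9, d=8, jump=-1, S_11=-10
t=11: S=-10, d=5, jump=0, S_12=-10
t=12: S=-10, d=7, jump=4, S_13=-6
t=13: S=-6, d=1, jump=0, S_14=-6
t=14: S=-6, d=2, jump=-2, S_15=-8
t=15: S=-8, d=3, jump=2, S_16=-6

11


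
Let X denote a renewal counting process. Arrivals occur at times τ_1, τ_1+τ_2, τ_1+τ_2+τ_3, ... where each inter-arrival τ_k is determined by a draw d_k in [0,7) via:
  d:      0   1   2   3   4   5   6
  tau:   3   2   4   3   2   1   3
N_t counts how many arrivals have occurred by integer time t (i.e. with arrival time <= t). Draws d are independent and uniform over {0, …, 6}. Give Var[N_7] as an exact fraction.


294626011126/678223072849

Inter-arrival values over d=0..6: [3, 2, 4, 3, 2, 1, 3]
Each d has probability 1/7, so the pmf of τ is: f(1) = 1/7, f(2) = 2/7, f(3) = 3/7, f(4) = 1/7
Let p_n(j) = P(N_n = j), with p_0 = [1]. Condition on τ_1: p_n(0) = P(τ > n), and for j >= 1, p_n(j) = Σ_{k<=n} f(k)·p_{n−k}(j−1)
p_1 = [6/7, 1/7]  (j = 0..1)
p_2 = [4/7, 20/49, 1/49]  (j = 0..2)
p_3 = [1/7, 37/49, 34/343, 1/343]  (j = 0..3)
p_4 = [0, 34/49, 2/7, 48/2401, 1/2401]  (j = 0..4)
p_5 = [0, 20/49, 25/49, 187/2401, 62/16807, 1/16807]  (j = 0..5)
p_6 = [0, 1/7, 219/343, 480/2401, 304/16807, 76/117649, 1/117649]  (j = 0..6)
p_7 = [0, 1/49, 186/343, 897/2401, 1005/16807, 449/117649, 90/823543, 1/823543]  (j = 0..7)
E[N_7] = Σ j·p_7(j) = 2046234/823543;  E[N_7²] = Σ j²·p_7(j) = 5441974/823543
Var[N_7] = 5441974/823543 − (2046234/823543)² = 294626011126/678223072849


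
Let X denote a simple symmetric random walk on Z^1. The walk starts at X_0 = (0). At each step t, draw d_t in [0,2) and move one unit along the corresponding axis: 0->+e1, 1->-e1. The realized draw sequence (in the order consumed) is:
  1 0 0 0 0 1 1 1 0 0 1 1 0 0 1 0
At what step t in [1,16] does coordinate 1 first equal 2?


4

t=0: X=(0), d=1 → -e1, X_1=(-1)
t=1: X=(-1), d=0 → +e1, X_2=(0)
t=2: X=(0), d=0 → +e1, X_3=(1)
t=3: X=(1), d=0 → +e1, X_4=(2)
t=4: X=(2), d=0 → +e1, X_5=(3)
t=5: X=(3), d=1 → -e1, X_6=(2)
t=6: X=(2), d=1 → -e1, X_7=(1)
t=7: X=(1), d=1 → -e1, X_8=(0)
t=8: X=(0), d=0 → +e1, X_9=(1)
t=9: X=(1), d=0 → +e1, X_10=(2)
t=10: X=(2), d=1 → -e1, X_11=(1)
t=11: X=(1), d=1 → -e1, X_12=(0)
t=12: X=(0), d=0 → +e1, X_13=(1)
t=13: X=(1), d=0 → +e1, X_14=(2)
t=14: X=(2), d=1 → -e1, X_15=(1)
t=15: X=(1), d=0 → +e1, X_16=(2)


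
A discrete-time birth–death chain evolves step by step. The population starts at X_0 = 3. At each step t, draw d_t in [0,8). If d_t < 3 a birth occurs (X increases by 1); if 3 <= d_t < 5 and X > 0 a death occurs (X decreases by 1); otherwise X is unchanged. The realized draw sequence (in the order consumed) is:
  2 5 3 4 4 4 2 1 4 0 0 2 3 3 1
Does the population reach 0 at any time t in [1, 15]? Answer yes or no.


t=0: X=3, d=2 → birth, X_1=4
t=1: X=4, d=5 → hold, X_2=4
t=2: X=4, d=3 → death, X_3=3
t=3: X=3, d=4 → death, X_4=2
t=4: X=2, d=4 → death, X_5=1
t=5: X=1, d=4 → death, X_6=0
t=6: X=0, d=2 → birth, X_7=1
t=7: X=1, d=1 → birth, X_8=2
t=8: X=2, d=4 → death, X_9=1
t=9: X=1, d=0 → birth, X_10=2
t=10: X=2, d=0 → birth, X_11=3
t=11: X=3, d=2 → birth, X_12=4
t=12: X=4, d=3 → death, X_13=3
t=13: X=3, d=3 → death, X_14=2
t=14: X=2, d=1 → birth, X_15=3

yes


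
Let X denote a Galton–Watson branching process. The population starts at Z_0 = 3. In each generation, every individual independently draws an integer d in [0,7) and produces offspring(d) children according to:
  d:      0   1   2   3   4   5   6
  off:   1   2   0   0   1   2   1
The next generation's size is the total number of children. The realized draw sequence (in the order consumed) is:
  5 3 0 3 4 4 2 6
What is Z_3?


1

gen 0: Z_0=3, draws=[5, 3, 0], offspring=[2, 0, 1], Z_1=3
gen 1: Z_1=3, draws=[3, 4, 4], offspring=[0, 1, 1], Z_2=2
gen 2: Z_2=2, draws=[2, 6], offspring=[0, 1], Z_3=1


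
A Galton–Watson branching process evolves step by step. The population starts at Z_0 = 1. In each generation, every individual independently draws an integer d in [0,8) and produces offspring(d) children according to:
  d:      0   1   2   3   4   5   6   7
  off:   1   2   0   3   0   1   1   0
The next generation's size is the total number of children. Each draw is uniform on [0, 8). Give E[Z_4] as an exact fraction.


1

Outcome values over d=0..7: [1, 2, 0, 3, 0, 1, 1, 0]
Σy = 8, Σy² = 16, M = 8
μ = 8/8 = 1,  σ² = 16/8 − (1)² = 1
E[Z_0] = 1
E[Z_1] = 1·E[Z_0] = 1
E[Z_2] = 1·E[Z_1] = 1
E[Z_3] = 1·E[Z_2] = 1
E[Z_4] = 1·E[Z_3] = 1


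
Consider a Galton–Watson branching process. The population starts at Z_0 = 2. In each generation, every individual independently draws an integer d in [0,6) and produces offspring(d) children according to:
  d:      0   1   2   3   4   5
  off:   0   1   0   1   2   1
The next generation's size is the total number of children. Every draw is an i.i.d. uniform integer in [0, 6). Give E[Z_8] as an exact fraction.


Outcome values over d=0..5: [0, 1, 0, 1, 2, 1]
Σy = 5, Σy² = 7, M = 6
μ = 5/6 = 5/6,  σ² = 7/6 − (5/6)² = 17/36
E[Z_0] = 2
E[Z_1] = 5/6·E[Z_0] = 5/3
E[Z_2] = 5/6·E[Z_1] = 25/18
E[Z_3] = 5/6·E[Z_2] = 125/108
E[Z_4] = 5/6·E[Z_3] = 625/648
E[Z_5] = 5/6·E[Z_4] = 3125/3888
E[Z_6] = 5/6·E[Z_5] = 15625/23328
E[Z_7] = 5/6·E[Z_6] = 78125/139968
E[Z_8] = 5/6·E[Z_7] = 390625/839808

390625/839808


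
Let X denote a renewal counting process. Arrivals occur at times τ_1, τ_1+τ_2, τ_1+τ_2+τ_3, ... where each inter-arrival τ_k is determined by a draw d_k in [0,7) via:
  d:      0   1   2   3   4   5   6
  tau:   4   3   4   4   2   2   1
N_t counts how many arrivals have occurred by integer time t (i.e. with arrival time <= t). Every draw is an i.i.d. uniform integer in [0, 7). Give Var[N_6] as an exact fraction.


Inter-arrival values over d=0..6: [4, 3, 4, 4, 2, 2, 1]
Each d has probability 1/7, so the pmf of τ is: f(1) = 1/7, f(2) = 2/7, f(3) = 1/7, f(4) = 3/7
Let p_n(j) = P(N_n = j), with p_0 = [1]. Condition on τ_1: p_n(0) = P(τ > n), and for j >= 1, p_n(j) = Σ_{k<=n} f(k)·p_{n−k}(j−1)
p_1 = [6/7, 1/7]  (j = 0..1)
p_2 = [4/7, 20/49, 1/49]  (j = 0..2)
p_3 = [3/7, 23/49, 34/343, 1/343]  (j = 0..3)
p_4 = [0, 38/49, 10/49, 48/2401, 1/2401]  (j = 0..4)
p_5 = [0, 4/7, 125/343, 145/2401, 62/16807, 1/16807]  (j = 0..5)
p_6 = [0, 15/49, 187/343, 320/2401, 248/16807, 76/117649, 1/117649]  (j = 0..6)
E[N_6] = Σ j·p_6(j) = 218667/117649;  E[N_6²] = Σ j²·p_6(j) = 463411/117649
Var[N_6] = 463411/117649 − (218667/117649)² = 6704583850/13841287201

6704583850/13841287201


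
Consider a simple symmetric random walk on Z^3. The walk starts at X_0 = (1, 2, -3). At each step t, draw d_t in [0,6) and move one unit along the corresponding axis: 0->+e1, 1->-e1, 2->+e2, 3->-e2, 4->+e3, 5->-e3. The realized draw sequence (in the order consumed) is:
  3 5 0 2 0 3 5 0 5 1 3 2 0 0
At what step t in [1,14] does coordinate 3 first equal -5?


t=0: X=(1, 2, -3), d=3 → -e2, X_1=(1, 1, -3)
t=1: X=(1, 1, -3), d=5 → -e3, X_2=(1, 1, -4)
t=2: X=(1, 1, -4), d=0 → +e1, X_3=(2, 1, -4)
t=3: X=(2, 1, -4), d=2 → +e2, X_4=(2, 2, -4)
t=4: X=(2, 2, -4), d=0 → +e1, X_5=(3, 2, -4)
t=5: X=(3, 2, -4), d=3 → -e2, X_6=(3, 1, -4)
t=6: X=(3, 1, -4), d=5 → -e3, X_7=(3, 1, -5)
t=7: X=(3, 1, -5), d=0 → +e1, X_8=(4, 1, -5)
t=8: X=(4, 1, -5), d=5 → -e3, X_9=(4, 1, -6)
t=9: X=(4, 1, -6), d=1 → -e1, X_10=(3, 1, -6)
t=10: X=(3, 1, -6), d=3 → -e2, X_11=(3, 0, -6)
t=11: X=(3, 0, -6), d=2 → +e2, X_12=(3, 1, -6)
t=12: X=(3, 1, -6), d=0 → +e1, X_13=(4, 1, -6)
t=13: X=(4, 1, -6), d=0 → +e1, X_14=(5, 1, -6)

7


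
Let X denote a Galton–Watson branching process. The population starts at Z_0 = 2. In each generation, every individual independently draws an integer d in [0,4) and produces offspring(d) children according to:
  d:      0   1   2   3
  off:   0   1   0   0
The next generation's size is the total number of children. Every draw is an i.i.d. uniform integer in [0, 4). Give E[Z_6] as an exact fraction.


Outcome values over d=0..3: [0, 1, 0, 0]
Σy = 1, Σy² = 1, M = 4
μ = 1/4 = 1/4,  σ² = 1/4 − (1/4)² = 3/16
E[Z_0] = 2
E[Z_1] = 1/4·E[Z_0] = 1/2
E[Z_2] = 1/4·E[Z_1] = 1/8
E[Z_3] = 1/4·E[Z_2] = 1/32
E[Z_4] = 1/4·E[Z_3] = 1/128
E[Z_5] = 1/4·E[Z_4] = 1/512
E[Z_6] = 1/4·E[Z_5] = 1/2048

1/2048


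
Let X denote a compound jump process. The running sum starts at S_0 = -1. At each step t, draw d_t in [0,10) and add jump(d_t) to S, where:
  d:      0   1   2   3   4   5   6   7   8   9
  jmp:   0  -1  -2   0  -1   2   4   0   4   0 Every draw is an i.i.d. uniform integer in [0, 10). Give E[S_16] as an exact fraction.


43/5

Outcome values over d=0..9: [0, -1, -2, 0, -1, 2, 4, 0, 4, 0]
Σy = 6, Σy² = 42, M = 10
μ = 6/10 = 3/5,  σ² = 42/10 − (3/5)² = 96/25
E[S_16] = -1 + 16·(3/5) = 43/5


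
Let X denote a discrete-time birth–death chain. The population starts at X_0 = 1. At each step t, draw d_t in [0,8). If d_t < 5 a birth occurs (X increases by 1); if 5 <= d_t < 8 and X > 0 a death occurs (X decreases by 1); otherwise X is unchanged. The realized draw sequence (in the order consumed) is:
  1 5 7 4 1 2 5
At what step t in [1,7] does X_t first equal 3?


t=0: X=1, d=1 → birth, X_1=2
t=1: X=2, d=5 → death, X_2=1
t=2: X=1, d=7 → death, X_3=0
t=3: X=0, d=4 → birth, X_4=1
t=4: X=1, d=1 → birth, X_5=2
t=5: X=2, d=2 → birth, X_6=3
t=6: X=3, d=5 → death, X_7=2

6


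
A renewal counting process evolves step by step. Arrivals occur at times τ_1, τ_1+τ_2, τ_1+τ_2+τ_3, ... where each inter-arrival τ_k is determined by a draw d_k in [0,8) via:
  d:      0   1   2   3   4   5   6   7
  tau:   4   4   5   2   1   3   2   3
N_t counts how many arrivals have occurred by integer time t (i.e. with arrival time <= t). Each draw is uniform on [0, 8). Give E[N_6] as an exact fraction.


Inter-arrival values over d=0..7: [4, 4, 5, 2, 1, 3, 2, 3]
Each d has probability 1/8, so the pmf of τ is: f(1) = 1/8, f(2) = 1/4, f(3) = 1/4, f(4) = 1/4, f(5) = 1/8
Renewal equation for m(n) = E[N_n]: condition on τ_1 = k (if k <= n, one arrival plus a fresh copy on the remaining n−k steps): m(n) = F(n) + Σ_{k<=n} f(k)·m(n−k), where F(n) = P(τ <= n) and m(0) = 0
m(1) = F(1) = 1/8
m(2) = F(2) + f(1)·m(1) = 3/8 + 1/8·1/8 = 25/64
m(3) = F(3) + f(1)·m(2) + f(2)·m(1) = 5/8 + 1/8·25/64 + 1/4·1/8 = 361/512
m(4) = F(4) + f(1)·m(3) + f(2)·m(2) + f(3)·m(1) = 7/8 + 1/8·361/512 + 1/4·25/64 + 1/4·1/8 = 4473/4096
m(5) = F(5) + f(1)·m(4) + f(2)·m(3) + f(3)·m(2) + f(4)·m(1) = 1 + 1/8·4473/4096 + 1/4·361/512 + 1/4·25/64 + 1/4·1/8 = 47241/32768
m(6) = F(6) + f(1)·m(5) + f(2)·m(4) + f(3)·m(3) + f(4)·m(2) + f(5)·m(1) = 1 + 1/8·47241/32768 + 1/4·4473/4096 + 1/4·361/512 + 1/4·25/64 + 1/8·1/8 = 456857/262144
E[N_6] = m(6) = 456857/262144

456857/262144


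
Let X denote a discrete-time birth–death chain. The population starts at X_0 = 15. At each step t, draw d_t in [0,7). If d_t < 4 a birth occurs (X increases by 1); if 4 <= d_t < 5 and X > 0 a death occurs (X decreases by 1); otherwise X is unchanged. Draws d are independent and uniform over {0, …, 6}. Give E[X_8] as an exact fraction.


X can drop by at most 1 per step and X_0 = 15 > T = 8, so X_t >= 15 − t >= 7 > 0 for every t <= 8: the floor at 0 (the 'and X > 0' condition) never binds. Hence X_8 = X_0 + Σ_{t<8} Y_t with i.i.d. increments Y_t = y(d_t) ∈ {+1, −1, 0}.
Outcome values over d=0..6: [1, 1, 1, 1, -1, 0, 0]
Σy = 3, Σy² = 5, M = 7
μ = 3/7 = 3/7,  σ² = 5/7 − (3/7)² = 26/49
E[X_8] = 15 + 8·(3/7) = 129/7

129/7


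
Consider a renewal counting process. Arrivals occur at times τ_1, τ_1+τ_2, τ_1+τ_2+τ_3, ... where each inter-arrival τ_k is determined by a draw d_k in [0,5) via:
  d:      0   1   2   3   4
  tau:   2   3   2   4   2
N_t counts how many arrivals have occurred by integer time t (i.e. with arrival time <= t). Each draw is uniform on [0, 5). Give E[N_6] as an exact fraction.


262/125

Inter-arrival values over d=0..4: [2, 3, 2, 4, 2]
Each d has probability 1/5, so the pmf of τ is: f(2) = 3/5, f(3) = 1/5, f(4) = 1/5
Renewal equation for m(n) = E[N_n]: condition on τ_1 = k (if k <= n, one arrival plus a fresh copy on the remaining n−k steps): m(n) = F(n) + Σ_{k<=n} f(k)·m(n−k), where F(n) = P(τ <= n) and m(0) = 0
m(1) = F(1) = 0
m(2) = F(2) = 3/5
m(3) = F(3) = 4/5
m(4) = F(4) + f(2)·m(2) = 1 + 3/5·3/5 = 34/25
m(5) = F(5) + f(2)·m(3) + f(3)·m(2) = 1 + 3/5·4/5 + 1/5·3/5 = 8/5
m(6) = F(6) + f(2)·m(4) + f(3)·m(3) + f(4)·m(2) = 1 + 3/5·34/25 + 1/5·4/5 + 1/5·3/5 = 262/125
E[N_6] = m(6) = 262/125


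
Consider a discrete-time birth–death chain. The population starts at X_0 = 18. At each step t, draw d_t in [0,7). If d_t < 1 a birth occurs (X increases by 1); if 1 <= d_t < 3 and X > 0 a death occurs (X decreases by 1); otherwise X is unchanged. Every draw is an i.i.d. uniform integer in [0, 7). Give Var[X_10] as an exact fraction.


200/49

X can drop by at most 1 per step and X_0 = 18 > T = 10, so X_t >= 18 − t >= 8 > 0 for every t <= 10: the floor at 0 (the 'and X > 0' condition) never binds. Hence X_10 = X_0 + Σ_{t<10} Y_t with i.i.d. increments Y_t = y(d_t) ∈ {+1, −1, 0}.
Outcome values over d=0..6: [1, -1, -1, 0, 0, 0, 0]
Σy = -1, Σy² = 3, M = 7
μ = -1/7 = -1/7,  σ² = 3/7 − (-1/7)² = 20/49
Independent increments: Var[X_10] = 10·σ² = 10·(20/49) = 200/49


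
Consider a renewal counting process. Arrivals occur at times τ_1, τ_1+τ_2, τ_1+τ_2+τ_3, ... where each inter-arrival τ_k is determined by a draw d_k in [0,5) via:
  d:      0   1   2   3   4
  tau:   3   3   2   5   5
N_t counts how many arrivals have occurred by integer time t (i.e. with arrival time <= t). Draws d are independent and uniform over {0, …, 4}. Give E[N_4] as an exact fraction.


Inter-arrival values over d=0..4: [3, 3, 2, 5, 5]
Each d has probability 1/5, so the pmf of τ is: f(2) = 1/5, f(3) = 2/5, f(5) = 2/5
Renewal equation for m(n) = E[N_n]: condition on τ_1 = k (if k <= n, one arrival plus a fresh copy on the remaining n−k steps): m(n) = F(n) + Σ_{k<=n} f(k)·m(n−k), where F(n) = P(τ <= n) and m(0) = 0
m(1) = F(1) = 0
m(2) = F(2) = 1/5
m(3) = F(3) = 3/5
m(4) = F(4) + f(2)·m(2) = 3/5 + 1/5·1/5 = 16/25
E[N_4] = m(4) = 16/25

16/25


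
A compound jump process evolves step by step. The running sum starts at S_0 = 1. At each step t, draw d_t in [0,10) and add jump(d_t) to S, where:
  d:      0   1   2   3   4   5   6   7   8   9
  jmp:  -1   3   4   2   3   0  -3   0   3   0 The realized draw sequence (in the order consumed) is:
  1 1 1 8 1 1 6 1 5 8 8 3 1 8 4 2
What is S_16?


t=0: S=1, d=1, jump=3, S_1=4
t=1: S=4, d=1, jump=3, S_2=7
t=2: S=7, d=1, jump=3, S_3=10
t=3: S=10, d=8, jump=3, S_4=13
t=4: S=13, d=1, jump=3, S_5=16
t=5: S=16, d=1, jump=3, S_6=19
t=6: S=19, d=6, jump=-3, S_7=16
t=7: S=16, d=1, jump=3, S_8=19
t=8: S=19, d=5, jump=0, S_9=19
t=9: S=19, d=8, jump=3, S_10=22
t=10: S=22, d=8, jump=3, S_11=25
t=11: S=25, d=3, jump=2, S_12=27
t=12: S=27, d=1, jump=3, S_13=30
t=13: S=30, d=8, jump=3, S_14=33
t=14: S=33, d=4, jump=3, S_15=36
t=15: S=36, d=2, jump=4, S_16=40

40


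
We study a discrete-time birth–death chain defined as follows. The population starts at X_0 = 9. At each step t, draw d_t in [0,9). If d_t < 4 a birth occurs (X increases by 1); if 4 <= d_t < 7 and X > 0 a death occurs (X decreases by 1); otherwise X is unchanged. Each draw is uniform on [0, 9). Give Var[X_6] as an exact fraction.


X can drop by at most 1 per step and X_0 = 9 > T = 6, so X_t >= 9 − t >= 3 > 0 for every t <= 6: the floor at 0 (the 'and X > 0' condition) never binds. Hence X_6 = X_0 + Σ_{t<6} Y_t with i.i.d. increments Y_t = y(d_t) ∈ {+1, −1, 0}.
Outcome values over d=0..8: [1, 1, 1, 1, -1, -1, -1, 0, 0]
Σy = 1, Σy² = 7, M = 9
μ = 1/9 = 1/9,  σ² = 7/9 − (1/9)² = 62/81
Independent increments: Var[X_6] = 6·σ² = 6·(62/81) = 124/27

124/27


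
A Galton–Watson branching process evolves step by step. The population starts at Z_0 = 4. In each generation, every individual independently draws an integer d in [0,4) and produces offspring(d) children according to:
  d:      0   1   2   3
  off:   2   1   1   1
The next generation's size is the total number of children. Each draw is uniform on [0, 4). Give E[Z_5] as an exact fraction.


Outcome values over d=0..3: [2, 1, 1, 1]
Σy = 5, Σy² = 7, M = 4
μ = 5/4 = 5/4,  σ² = 7/4 − (5/4)² = 3/16
E[Z_0] = 4
E[Z_1] = 5/4·E[Z_0] = 5
E[Z_2] = 5/4·E[Z_1] = 25/4
E[Z_3] = 5/4·E[Z_2] = 125/16
E[Z_4] = 5/4·E[Z_3] = 625/64
E[Z_5] = 5/4·E[Z_4] = 3125/256

3125/256


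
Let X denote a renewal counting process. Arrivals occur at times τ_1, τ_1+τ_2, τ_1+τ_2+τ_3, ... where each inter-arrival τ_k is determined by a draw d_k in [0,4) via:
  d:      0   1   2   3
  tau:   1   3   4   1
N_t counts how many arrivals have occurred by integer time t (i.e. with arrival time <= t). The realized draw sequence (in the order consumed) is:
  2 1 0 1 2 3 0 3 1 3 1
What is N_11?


4

draw d_1=2: τ_1=4, arrival time A_1=4
draw d_2=1: τ_2=3, arrival time A_2=7
draw d_3=0: τ_3=1, arrival time A_3=8
draw d_4=1: τ_4=3, arrival time A_4=11
draw d_5=2: τ_5=4, arrival time A_5=15
draw d_6=3: τ_6=1, arrival time A_6=16
draw d_7=0: τ_7=1, arrival time A_7=17
draw d_8=3: τ_8=1, arrival time A_8=18
draw d_9=1: τ_9=3, arrival time A_9=21
draw d_10=3: τ_10=1, arrival time A_10=22
draw d_11=1: τ_11=3, arrival time A_11=25
N_t over t=0..11: 0:0 1:0 2:0 3:0 4:1 5:1 6:1 7:2 8:3 9:3 10:3 11:4


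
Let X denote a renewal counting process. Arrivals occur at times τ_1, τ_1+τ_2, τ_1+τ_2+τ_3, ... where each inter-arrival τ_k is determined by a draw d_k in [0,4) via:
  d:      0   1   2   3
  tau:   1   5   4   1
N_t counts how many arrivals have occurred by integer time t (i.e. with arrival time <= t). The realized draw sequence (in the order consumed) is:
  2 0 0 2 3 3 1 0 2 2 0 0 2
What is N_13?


6

draw d_1=2: τ_1=4, arrival time A_1=4
draw d_2=0: τ_2=1, arrival time A_2=5
draw d_3=0: τ_3=1, arrival time A_3=6
draw d_4=2: τ_4=4, arrival time A_4=10
draw d_5=3: τ_5=1, arrival time A_5=11
draw d_6=3: τ_6=1, arrival time A_6=12
draw d_7=1: τ_7=5, arrival time A_7=17
draw d_8=0: τ_8=1, arrival time A_8=18
draw d_9=2: τ_9=4, arrival time A_9=22
draw d_10=2: τ_10=4, arrival time A_10=26
draw d_11=0: τ_11=1, arrival time A_11=27
draw d_12=0: τ_12=1, arrival time A_12=28
draw d_13=2: τ_13=4, arrival time A_13=32
N_t over t=0..13: 0:0 1:0 2:0 3:0 4:1 5:2 6:3 7:3 8:3 9:3 10:4 11:5 12:6 13:6


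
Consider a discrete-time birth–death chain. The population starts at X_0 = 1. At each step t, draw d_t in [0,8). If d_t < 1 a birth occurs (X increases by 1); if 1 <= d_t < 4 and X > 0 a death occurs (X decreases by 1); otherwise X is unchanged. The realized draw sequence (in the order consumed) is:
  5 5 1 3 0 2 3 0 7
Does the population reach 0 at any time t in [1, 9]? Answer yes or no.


yes

t=0: X=1, d=5 → hold, X_1=1
t=1: X=1, d=5 → hold, X_2=1
t=2: X=1, d=1 → death, X_3=0
t=3: X=0, d=3 → hold, X_4=0
t=4: X=0, d=0 → birth, X_5=1
t=5: X=1, d=2 → death, X_6=0
t=6: X=0, d=3 → hold, X_7=0
t=7: X=0, d=0 → birth, X_8=1
t=8: X=1, d=7 → hold, X_9=1


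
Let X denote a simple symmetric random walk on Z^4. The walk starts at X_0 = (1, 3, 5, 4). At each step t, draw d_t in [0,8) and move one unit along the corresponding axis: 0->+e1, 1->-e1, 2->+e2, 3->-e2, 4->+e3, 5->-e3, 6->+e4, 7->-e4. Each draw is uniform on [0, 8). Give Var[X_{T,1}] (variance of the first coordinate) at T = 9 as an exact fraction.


9/4

Outcome values over d=0..7: [1, -1, 0, 0, 0, 0, 0, 0]
Σy = 0, Σy² = 2, M = 8
μ = 0/8 = 0,  σ² = 2/8 − (0)² = 1/4
Independent increments: Var[X_9] = 9·σ² = 9·(1/4) = 9/4


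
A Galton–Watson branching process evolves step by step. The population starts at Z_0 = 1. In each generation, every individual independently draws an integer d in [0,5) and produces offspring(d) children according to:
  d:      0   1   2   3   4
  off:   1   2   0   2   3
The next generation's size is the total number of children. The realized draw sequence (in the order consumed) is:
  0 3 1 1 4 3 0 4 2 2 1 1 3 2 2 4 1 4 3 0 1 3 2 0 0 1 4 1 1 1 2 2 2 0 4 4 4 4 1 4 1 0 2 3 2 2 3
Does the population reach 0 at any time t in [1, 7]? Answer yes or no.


gen 0: Z_0=1, draws=[0], offspring=[1], Z_1=1
gen 1: Z_1=1, draws=[3], offspring=[2], Z_2=2
gen 2: Z_2=2, draws=[1, 1], offspring=[2, 2], Z_3=4
gen 3: Z_3=4, draws=[4, 3, 0, 4], offspring=[3, 2, 1, 3], Z_4=9
gen 4: Z_4=9, draws=[2, 2, 1, 1, 3, 2, 2, 4, 1], offspring=[0, 0, 2, 2, 2, 0, 0, 3, 2], Z_5=11
gen 5: Z_5=11, draws=[4, 3, 0, 1, 3, 2, 0, 0, 1, 4, 1], offspring=[3, 2, 1, 2, 2, 0, 1, 1, 2, 3, 2], Z_6=19
gen 6: Z_6=19, draws=[1, 1, 2, 2, 2, 0, 4, 4, 4, 4, 1, 4, 1, 0, 2, 3, 2, 2, 3], offspring=[2, 2, 0, 0, 0, 1, 3, 3, 3, 3, 2, 3, 2, 1, 0, 2, 0, 0, 2], Z_7=29

no


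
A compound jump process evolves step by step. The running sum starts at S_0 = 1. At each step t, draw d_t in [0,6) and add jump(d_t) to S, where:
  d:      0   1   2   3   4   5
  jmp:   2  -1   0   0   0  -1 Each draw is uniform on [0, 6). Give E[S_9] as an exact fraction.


Outcome values over d=0..5: [2, -1, 0, 0, 0, -1]
Σy = 0, Σy² = 6, M = 6
μ = 0/6 = 0,  σ² = 6/6 − (0)² = 1
E[S_9] = 1 + 9·(0) = 1

1


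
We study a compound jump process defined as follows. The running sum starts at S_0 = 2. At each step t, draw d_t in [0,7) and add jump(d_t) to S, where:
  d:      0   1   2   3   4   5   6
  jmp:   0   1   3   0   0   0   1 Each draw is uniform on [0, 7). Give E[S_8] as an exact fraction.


Outcome values over d=0..6: [0, 1, 3, 0, 0, 0, 1]
Σy = 5, Σy² = 11, M = 7
μ = 5/7 = 5/7,  σ² = 11/7 − (5/7)² = 52/49
E[S_8] = 2 + 8·(5/7) = 54/7

54/7


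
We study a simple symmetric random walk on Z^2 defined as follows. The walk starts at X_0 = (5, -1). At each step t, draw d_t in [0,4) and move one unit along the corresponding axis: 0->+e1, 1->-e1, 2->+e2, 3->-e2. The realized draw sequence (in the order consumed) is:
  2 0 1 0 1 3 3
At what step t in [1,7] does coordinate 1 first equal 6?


t=0: X=(5, -1), d=2 → +e2, X_1=(5, 0)
t=1: X=(5, 0), d=0 → +e1, X_2=(6, 0)
t=2: X=(6, 0), d=1 → -e1, X_3=(5, 0)
t=3: X=(5, 0), d=0 → +e1, X_4=(6, 0)
t=4: X=(6, 0), d=1 → -e1, X_5=(5, 0)
t=5: X=(5, 0), d=3 → -e2, X_6=(5, -1)
t=6: X=(5, -1), d=3 → -e2, X_7=(5, -2)

2


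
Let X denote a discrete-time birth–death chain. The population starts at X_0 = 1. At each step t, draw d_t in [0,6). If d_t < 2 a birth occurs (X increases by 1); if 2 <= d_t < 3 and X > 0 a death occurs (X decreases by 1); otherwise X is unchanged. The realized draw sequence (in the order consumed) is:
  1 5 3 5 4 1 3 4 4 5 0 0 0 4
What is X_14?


t=0: X=1, d=1 → birth, X_1=2
t=1: X=2, d=5 → hold, X_2=2
t=2: X=2, d=3 → hold, X_3=2
t=3: X=2, d=5 → hold, X_4=2
t=4: X=2, d=4 → hold, X_5=2
t=5: X=2, d=1 → birth, X_6=3
t=6: X=3, d=3 → hold, X_7=3
t=7: X=3, d=4 → hold, X_8=3
t=8: X=3, d=4 → hold, X_9=3
t=9: X=3, d=5 → hold, X_10=3
t=10: X=3, d=0 → birth, X_11=4
t=11: X=4, d=0 → birth, X_12=5
t=12: X=5, d=0 → birth, X_13=6
t=13: X=6, d=4 → hold, X_14=6

6


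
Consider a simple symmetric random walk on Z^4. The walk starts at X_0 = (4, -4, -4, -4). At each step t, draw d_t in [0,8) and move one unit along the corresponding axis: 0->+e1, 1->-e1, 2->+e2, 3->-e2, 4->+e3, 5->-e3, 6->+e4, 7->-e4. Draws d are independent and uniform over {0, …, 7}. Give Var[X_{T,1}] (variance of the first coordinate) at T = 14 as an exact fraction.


7/2

Outcome values over d=0..7: [1, -1, 0, 0, 0, 0, 0, 0]
Σy = 0, Σy² = 2, M = 8
μ = 0/8 = 0,  σ² = 2/8 − (0)² = 1/4
Independent increments: Var[X_14] = 14·σ² = 14·(1/4) = 7/2


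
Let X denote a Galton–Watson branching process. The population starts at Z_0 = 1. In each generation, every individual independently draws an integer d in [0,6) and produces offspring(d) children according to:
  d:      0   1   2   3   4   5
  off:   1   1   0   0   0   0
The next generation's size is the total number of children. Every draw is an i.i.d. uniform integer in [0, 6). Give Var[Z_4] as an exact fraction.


Outcome values over d=0..5: [1, 1, 0, 0, 0, 0]
Σy = 2, Σy² = 2, M = 6
μ = 2/6 = 1/3,  σ² = 2/6 − (1/3)² = 2/9
V_0 = 0, E_0 = 1
V_1 = 2/9·E_0 + (1/3)²·V_0 = 2/9;  E_1 = 1/3
V_2 = 2/9·E_1 + (1/3)²·V_1 = 8/81;  E_2 = 1/9
V_3 = 2/9·E_2 + (1/3)²·V_2 = 26/729;  E_3 = 1/27
V_4 = 2/9·E_3 + (1/3)²·V_3 = 80/6561;  E_4 = 1/81

80/6561


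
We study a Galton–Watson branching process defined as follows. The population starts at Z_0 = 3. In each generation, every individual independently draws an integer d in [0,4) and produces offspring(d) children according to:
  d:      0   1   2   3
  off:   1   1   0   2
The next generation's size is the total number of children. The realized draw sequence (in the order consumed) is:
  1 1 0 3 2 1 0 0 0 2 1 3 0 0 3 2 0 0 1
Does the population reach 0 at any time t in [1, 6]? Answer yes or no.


no

gen 0: Z_0=3, draws=[1, 1, 0], offspring=[1, 1, 1], Z_1=3
gen 1: Z_1=3, draws=[3, 2, 1], offspring=[2, 0, 1], Z_2=3
gen 2: Z_2=3, draws=[0, 0, 0], offspring=[1, 1, 1], Z_3=3
gen 3: Z_3=3, draws=[2, 1, 3], offspring=[0, 1, 2], Z_4=3
gen 4: Z_4=3, draws=[0, 0, 3], offspring=[1, 1, 2], Z_5=4
gen 5: Z_5=4, draws=[2, 0, 0, 1], offspring=[0, 1, 1, 1], Z_6=3


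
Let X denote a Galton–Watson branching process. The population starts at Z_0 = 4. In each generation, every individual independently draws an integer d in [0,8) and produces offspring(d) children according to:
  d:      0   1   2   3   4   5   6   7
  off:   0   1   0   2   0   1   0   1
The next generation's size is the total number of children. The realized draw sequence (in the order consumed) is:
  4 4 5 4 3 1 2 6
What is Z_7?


gen 0: Z_0=4, draws=[4, 4, 5, 4], offspring=[0, 0, 1, 0], Z_1=1
gen 1: Z_1=1, draws=[3], offspring=[2], Z_2=2
gen 2: Z_2=2, draws=[1, 2], offspring=[1, 0], Z_3=1
gen 3: Z_3=1, draws=[6], offspring=[0], Z_4=0
gen 4: Z_4=0, draws=[], offspring=[], Z_5=0
gen 5: Z_5=0, draws=[], offspring=[], Z_6=0
gen 6: Z_6=0, draws=[], offspring=[], Z_7=0

0


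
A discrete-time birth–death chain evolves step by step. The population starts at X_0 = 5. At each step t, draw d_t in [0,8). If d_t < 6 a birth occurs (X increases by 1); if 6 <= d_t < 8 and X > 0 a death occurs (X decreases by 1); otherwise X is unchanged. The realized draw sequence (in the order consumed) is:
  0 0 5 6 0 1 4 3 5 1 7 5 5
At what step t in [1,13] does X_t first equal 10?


t=0: X=5, d=0 → birth, X_1=6
t=1: X=6, d=0 → birth, X_2=7
t=2: X=7, d=5 → birth, X_3=8
t=3: X=8, d=6 → death, X_4=7
t=4: X=7, d=0 → birth, X_5=8
t=5: X=8, d=1 → birth, X_6=9
t=6: X=9, d=4 → birth, X_7=10
t=7: X=10, d=3 → birth, X_8=11
t=8: X=11, d=5 → birth, X_9=12
t=9: X=12, d=1 → birth, X_10=13
t=10: X=13, d=7 → death, X_11=12
t=11: X=12, d=5 → birth, X_12=13
t=12: X=13, d=5 → birth, X_13=14

7


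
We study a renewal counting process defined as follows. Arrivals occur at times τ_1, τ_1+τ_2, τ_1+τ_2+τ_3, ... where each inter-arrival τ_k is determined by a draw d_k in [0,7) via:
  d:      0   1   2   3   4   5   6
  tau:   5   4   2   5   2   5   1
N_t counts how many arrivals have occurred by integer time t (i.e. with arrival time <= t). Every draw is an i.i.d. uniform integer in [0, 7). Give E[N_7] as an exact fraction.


1526883/823543

Inter-arrival values over d=0..6: [5, 4, 2, 5, 2, 5, 1]
Each d has probability 1/7, so the pmf of τ is: f(1) = 1/7, f(2) = 2/7, f(4) = 1/7, f(5) = 3/7
Renewal equation for m(n) = E[N_n]: condition on τ_1 = k (if k <= n, one arrival plus a fresh copy on the remaining n−k steps): m(n) = F(n) + Σ_{k<=n} f(k)·m(n−k), where F(n) = P(τ <= n) and m(0) = 0
m(1) = F(1) = 1/7
m(2) = F(2) + f(1)·m(1) = 3/7 + 1/7·1/7 = 22/49
m(3) = F(3) + f(1)·m(2) + f(2)·m(1) = 3/7 + 1/7·22/49 + 2/7·1/7 = 183/343
m(4) = F(4) + f(1)·m(3) + f(2)·m(2) = 4/7 + 1/7·183/343 + 2/7·22/49 = 1863/2401
m(5) = F(5) + f(1)·m(4) + f(2)·m(3) + f(4)·m(1) = 1 + 1/7·1863/2401 + 2/7·183/343 + 1/7·1/7 = 21575/16807
m(6) = F(6) + f(1)·m(5) + f(2)·m(4) + f(4)·m(2) + f(5)·m(1) = 1 + 1/7·21575/16807 + 2/7·1863/2401 + 1/7·22/49 + 3/7·1/7 = 180055/117649
m(7) = F(7) + f(1)·m(6) + f(2)·m(5) + f(4)·m(3) + f(5)·m(2) = 1 + 1/7·180055/117649 + 2/7·21575/16807 + 1/7·183/343 + 3/7·22/49 = 1526883/823543
E[N_7] = m(7) = 1526883/823543


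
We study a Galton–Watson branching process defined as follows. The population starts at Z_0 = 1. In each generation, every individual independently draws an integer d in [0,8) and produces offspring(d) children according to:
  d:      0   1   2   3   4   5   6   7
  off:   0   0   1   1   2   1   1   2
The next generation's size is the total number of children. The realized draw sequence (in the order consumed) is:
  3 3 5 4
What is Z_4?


gen 0: Z_0=1, draws=[3], offspring=[1], Z_1=1
gen 1: Z_1=1, draws=[3], offspring=[1], Z_2=1
gen 2: Z_2=1, draws=[5], offspring=[1], Z_3=1
gen 3: Z_3=1, draws=[4], offspring=[2], Z_4=2

2


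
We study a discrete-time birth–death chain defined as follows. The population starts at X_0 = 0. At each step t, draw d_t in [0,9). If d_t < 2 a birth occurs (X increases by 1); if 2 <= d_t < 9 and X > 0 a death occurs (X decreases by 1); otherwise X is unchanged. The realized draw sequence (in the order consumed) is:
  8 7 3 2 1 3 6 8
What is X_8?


0

t=0: X=0, d=8 → hold, X_1=0
t=1: X=0, d=7 → hold, X_2=0
t=2: X=0, d=3 → hold, X_3=0
t=3: X=0, d=2 → hold, X_4=0
t=4: X=0, d=1 → birth, X_5=1
t=5: X=1, d=3 → death, X_6=0
t=6: X=0, d=6 → hold, X_7=0
t=7: X=0, d=8 → hold, X_8=0


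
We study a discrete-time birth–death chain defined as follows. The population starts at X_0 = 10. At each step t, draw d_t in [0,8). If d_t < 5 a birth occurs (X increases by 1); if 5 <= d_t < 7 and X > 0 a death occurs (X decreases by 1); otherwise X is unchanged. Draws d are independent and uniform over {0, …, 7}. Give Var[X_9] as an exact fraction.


423/64

X can drop by at most 1 per step and X_0 = 10 > T = 9, so X_t >= 10 − t >= 1 > 0 for every t <= 9: the floor at 0 (the 'and X > 0' condition) never binds. Hence X_9 = X_0 + Σ_{t<9} Y_t with i.i.d. increments Y_t = y(d_t) ∈ {+1, −1, 0}.
Outcome values over d=0..7: [1, 1, 1, 1, 1, -1, -1, 0]
Σy = 3, Σy² = 7, M = 8
μ = 3/8 = 3/8,  σ² = 7/8 − (3/8)² = 47/64
Independent increments: Var[X_9] = 9·σ² = 9·(47/64) = 423/64


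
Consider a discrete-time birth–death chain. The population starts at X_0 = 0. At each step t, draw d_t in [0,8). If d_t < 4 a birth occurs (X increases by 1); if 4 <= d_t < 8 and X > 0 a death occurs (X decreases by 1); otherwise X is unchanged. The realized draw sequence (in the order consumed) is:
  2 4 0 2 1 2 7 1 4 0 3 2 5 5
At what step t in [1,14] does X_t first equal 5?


11

t=0: X=0, d=2 → birth, X_1=1
t=1: X=1, d=4 → death, X_2=0
t=2: X=0, d=0 → birth, X_3=1
t=3: X=1, d=2 → birth, X_4=2
t=4: X=2, d=1 → birth, X_5=3
t=5: X=3, d=2 → birth, X_6=4
t=6: X=4, d=7 → death, X_7=3
t=7: X=3, d=1 → birth, X_8=4
t=8: X=4, d=4 → death, X_9=3
t=9: X=3, d=0 → birth, X_10=4
t=10: X=4, d=3 → birth, X_11=5
t=11: X=5, d=2 → birth, X_12=6
t=12: X=6, d=5 → death, X_13=5
t=13: X=5, d=5 → death, X_14=4


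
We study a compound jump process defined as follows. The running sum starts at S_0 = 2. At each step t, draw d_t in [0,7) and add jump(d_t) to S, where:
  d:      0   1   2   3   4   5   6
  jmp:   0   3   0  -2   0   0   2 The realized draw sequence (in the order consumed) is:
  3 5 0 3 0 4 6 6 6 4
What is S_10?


4

t=0: S=2, d=3, jump=-2, S_1=0
t=1: S=0, d=5, jump=0, S_2=0
t=2: S=0, d=0, jump=0, S_3=0
t=3: S=0, d=3, jump=-2, S_4=-2
t=4: S=-2, d=0, jump=0, S_5=-2
t=5: S=-2, d=4, jump=0, S_6=-2
t=6: S=-2, d=6, jump=2, S_7=0
t=7: S=0, d=6, jump=2, S_8=2
t=8: S=2, d=6, jump=2, S_9=4
t=9: S=4, d=4, jump=0, S_10=4


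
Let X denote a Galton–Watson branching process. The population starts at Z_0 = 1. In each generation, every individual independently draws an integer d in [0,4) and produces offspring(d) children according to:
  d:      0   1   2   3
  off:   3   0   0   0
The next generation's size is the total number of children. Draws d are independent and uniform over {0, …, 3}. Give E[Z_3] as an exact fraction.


Outcome values over d=0..3: [3, 0, 0, 0]
Σy = 3, Σy² = 9, M = 4
μ = 3/4 = 3/4,  σ² = 9/4 − (3/4)² = 27/16
E[Z_0] = 1
E[Z_1] = 3/4·E[Z_0] = 3/4
E[Z_2] = 3/4·E[Z_1] = 9/16
E[Z_3] = 3/4·E[Z_2] = 27/64

27/64


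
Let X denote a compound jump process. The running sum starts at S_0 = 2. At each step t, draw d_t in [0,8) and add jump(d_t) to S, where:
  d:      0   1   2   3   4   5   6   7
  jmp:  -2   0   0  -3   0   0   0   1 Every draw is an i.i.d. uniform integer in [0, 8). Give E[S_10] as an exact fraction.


Outcome values over d=0..7: [-2, 0, 0, -3, 0, 0, 0, 1]
Σy = -4, Σy² = 14, M = 8
μ = -4/8 = -1/2,  σ² = 14/8 − (-1/2)² = 3/2
E[S_10] = 2 + 10·(-1/2) = -3

-3


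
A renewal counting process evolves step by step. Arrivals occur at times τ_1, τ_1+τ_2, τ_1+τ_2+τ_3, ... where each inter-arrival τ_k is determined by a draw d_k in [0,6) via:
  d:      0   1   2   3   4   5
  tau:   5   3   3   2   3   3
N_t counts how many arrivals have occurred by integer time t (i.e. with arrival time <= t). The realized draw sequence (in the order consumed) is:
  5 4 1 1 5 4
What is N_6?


2

draw d_1=5: τ_1=3, arrival time A_1=3
draw d_2=4: τ_2=3, arrival time A_2=6
draw d_3=1: τ_3=3, arrival time A_3=9
draw d_4=1: τ_4=3, arrival time A_4=12
draw d_5=5: τ_5=3, arrival time A_5=15
draw d_6=4: τ_6=3, arrival time A_6=18
N_t over t=0..6: 0:0 1:0 2:0 3:1 4:1 5:1 6:2


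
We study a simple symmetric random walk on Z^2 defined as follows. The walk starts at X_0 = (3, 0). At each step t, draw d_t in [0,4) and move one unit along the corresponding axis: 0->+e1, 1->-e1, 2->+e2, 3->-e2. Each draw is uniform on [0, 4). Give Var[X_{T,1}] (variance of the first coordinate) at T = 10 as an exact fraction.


Outcome values over d=0..3: [1, -1, 0, 0]
Σy = 0, Σy² = 2, M = 4
μ = 0/4 = 0,  σ² = 2/4 − (0)² = 1/2
Independent increments: Var[X_10] = 10·σ² = 10·(1/2) = 5

5


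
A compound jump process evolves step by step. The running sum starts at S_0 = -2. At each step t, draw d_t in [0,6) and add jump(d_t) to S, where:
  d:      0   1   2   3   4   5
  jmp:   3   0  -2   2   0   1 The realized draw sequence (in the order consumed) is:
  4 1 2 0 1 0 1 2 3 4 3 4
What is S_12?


4

t=0: S=-2, d=4, jump=0, S_1=-2
t=1: S=-2, d=1, jump=0, S_2=-2
t=2: S=-2, d=2, jump=-2, S_3=-4
t=3: S=-4, d=0, jump=3, S_4=-1
t=4: S=-1, d=1, jump=0, S_5=-1
t=5: S=-1, d=0, jump=3, S_6=2
t=6: S=2, d=1, jump=0, S_7=2
t=7: S=2, d=2, jump=-2, S_8=0
t=8: S=0, d=3, jump=2, S_9=2
t=9: S=2, d=4, jump=0, S_10=2
t=10: S=2, d=3, jump=2, S_11=4
t=11: S=4, d=4, jump=0, S_12=4


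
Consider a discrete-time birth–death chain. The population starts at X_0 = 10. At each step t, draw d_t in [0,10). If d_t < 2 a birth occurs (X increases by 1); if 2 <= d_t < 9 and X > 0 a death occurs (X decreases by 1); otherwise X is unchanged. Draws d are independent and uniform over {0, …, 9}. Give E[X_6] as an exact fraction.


X can drop by at most 1 per step and X_0 = 10 > T = 6, so X_t >= 10 − t >= 4 > 0 for every t <= 6: the floor at 0 (the 'and X > 0' condition) never binds. Hence X_6 = X_0 + Σ_{t<6} Y_t with i.i.d. increments Y_t = y(d_t) ∈ {+1, −1, 0}.
Outcome values over d=0..9: [1, 1, -1, -1, -1, -1, -1, -1, -1, 0]
Σy = -5, Σy² = 9, M = 10
μ = -5/10 = -1/2,  σ² = 9/10 − (-1/2)² = 13/20
E[X_6] = 10 + 6·(-1/2) = 7

7


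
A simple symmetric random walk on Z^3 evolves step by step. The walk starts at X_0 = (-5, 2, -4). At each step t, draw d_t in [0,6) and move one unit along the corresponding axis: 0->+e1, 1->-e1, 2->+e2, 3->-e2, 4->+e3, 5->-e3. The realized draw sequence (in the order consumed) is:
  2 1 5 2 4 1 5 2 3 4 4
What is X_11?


(-7, 4, -3)

t=0: X=(-5, 2, -4), d=2 → +e2, X_1=(-5, 3, -4)
t=1: X=(-5, 3, -4), d=1 → -e1, X_2=(-6, 3, -4)
t=2: X=(-6, 3, -4), d=5 → -e3, X_3=(-6, 3, -5)
t=3: X=(-6, 3, -5), d=2 → +e2, X_4=(-6, 4, -5)
t=4: X=(-6, 4, -5), d=4 → +e3, X_5=(-6, 4, -4)
t=5: X=(-6, 4, -4), d=1 → -e1, X_6=(-7, 4, -4)
t=6: X=(-7, 4, -4), d=5 → -e3, X_7=(-7, 4, -5)
t=7: X=(-7, 4, -5), d=2 → +e2, X_8=(-7, 5, -5)
t=8: X=(-7, 5, -5), d=3 → -e2, X_9=(-7, 4, -5)
t=9: X=(-7, 4, -5), d=4 → +e3, X_10=(-7, 4, -4)
t=10: X=(-7, 4, -4), d=4 → +e3, X_11=(-7, 4, -3)


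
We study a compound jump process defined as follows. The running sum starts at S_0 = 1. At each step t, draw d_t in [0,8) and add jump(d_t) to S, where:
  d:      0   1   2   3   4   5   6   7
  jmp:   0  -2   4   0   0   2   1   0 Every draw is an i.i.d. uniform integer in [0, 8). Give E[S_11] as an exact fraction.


63/8

Outcome values over d=0..7: [0, -2, 4, 0, 0, 2, 1, 0]
Σy = 5, Σy² = 25, M = 8
μ = 5/8 = 5/8,  σ² = 25/8 − (5/8)² = 175/64
E[S_11] = 1 + 11·(5/8) = 63/8


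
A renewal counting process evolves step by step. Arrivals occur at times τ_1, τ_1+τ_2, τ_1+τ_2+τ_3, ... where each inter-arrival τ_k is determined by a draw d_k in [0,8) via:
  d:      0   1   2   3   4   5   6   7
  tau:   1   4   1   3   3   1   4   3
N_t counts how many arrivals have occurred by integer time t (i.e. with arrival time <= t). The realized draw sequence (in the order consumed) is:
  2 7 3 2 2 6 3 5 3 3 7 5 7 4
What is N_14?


draw d_1=2: τ_1=1, arrival time A_1=1
draw d_2=7: τ_2=3, arrival time A_2=4
draw d_3=3: τ_3=3, arrival time A_3=7
draw d_4=2: τ_4=1, arrival time A_4=8
draw d_5=2: τ_5=1, arrival time A_5=9
draw d_6=6: τ_6=4, arrival time A_6=13
draw d_7=3: τ_7=3, arrival time A_7=16
draw d_8=5: τ_8=1, arrival time A_8=17
draw d_9=3: τ_9=3, arrival time A_9=20
draw d_10=3: τ_10=3, arrival time A_10=23
draw d_11=7: τ_11=3, arrival time A_11=26
draw d_12=5: τ_12=1, arrival time A_12=27
draw d_13=7: τ_13=3, arrival time A_13=30
draw d_14=4: τ_14=3, arrival time A_14=33
N_t over t=0..14: 0:0 1:1 2:1 3:1 4:2 5:2 6:2 7:3 8:4 9:5 10:5 11:5 12:5 13:6 14:6

6


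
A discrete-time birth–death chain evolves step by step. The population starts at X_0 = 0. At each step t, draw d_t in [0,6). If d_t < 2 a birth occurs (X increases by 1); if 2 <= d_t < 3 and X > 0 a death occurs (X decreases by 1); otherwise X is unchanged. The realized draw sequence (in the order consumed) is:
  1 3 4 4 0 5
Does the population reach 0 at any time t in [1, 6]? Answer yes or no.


no

t=0: X=0, d=1 → birth, X_1=1
t=1: X=1, d=3 → hold, X_2=1
t=2: X=1, d=4 → hold, X_3=1
t=3: X=1, d=4 → hold, X_4=1
t=4: X=1, d=0 → birth, X_5=2
t=5: X=2, d=5 → hold, X_6=2


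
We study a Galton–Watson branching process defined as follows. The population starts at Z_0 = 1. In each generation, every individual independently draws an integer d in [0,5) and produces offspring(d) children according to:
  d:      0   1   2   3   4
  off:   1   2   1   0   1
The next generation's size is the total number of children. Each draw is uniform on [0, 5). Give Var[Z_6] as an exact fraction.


Outcome values over d=0..4: [1, 2, 1, 0, 1]
Σy = 5, Σy² = 7, M = 5
μ = 5/5 = 1,  σ² = 7/5 − (1)² = 2/5
V_0 = 0, E_0 = 1
V_1 = 2/5·E_0 + (1)²·V_0 = 2/5;  E_1 = 1
V_2 = 2/5·E_1 + (1)²·V_1 = 4/5;  E_2 = 1
V_3 = 2/5·E_2 + (1)²·V_2 = 6/5;  E_3 = 1
V_4 = 2/5·E_3 + (1)²·V_3 = 8/5;  E_4 = 1
V_5 = 2/5·E_4 + (1)²·V_4 = 2;  E_5 = 1
V_6 = 2/5·E_5 + (1)²·V_5 = 12/5;  E_6 = 1

12/5
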